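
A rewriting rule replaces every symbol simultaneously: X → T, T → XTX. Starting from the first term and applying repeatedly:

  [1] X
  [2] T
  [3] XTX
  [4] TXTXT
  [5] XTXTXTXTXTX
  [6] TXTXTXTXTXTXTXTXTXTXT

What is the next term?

Rewriting the 21 symbols of TXTXTXTXTXTXTXTXTXTXT one by one yields XTX T XTX T XTX T XTX T XTX T XTX T XTX T XTX T XTX T XTX T XTX; concatenated:

XTXTXTXTXTXTXTXTXTXTXTXTXTXTXTXTXTXTXTXTXTX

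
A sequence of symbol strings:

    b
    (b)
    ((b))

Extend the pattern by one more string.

Every step adds ( to the front and ) to the end of the previous string.
Applying this once more to ((b)):

(((b)))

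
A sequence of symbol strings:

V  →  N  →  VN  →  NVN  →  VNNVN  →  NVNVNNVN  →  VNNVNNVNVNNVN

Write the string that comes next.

NVNVNNVNVNNVNNVNVNNVN

Each term (from the third on) is the two preceding terms concatenated in order: term 3 = V·N = VN.
So term 8 is NVNVNNVN·VNNVNNVNVNNVN.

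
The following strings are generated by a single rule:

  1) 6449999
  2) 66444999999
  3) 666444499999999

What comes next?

6666444449999999999

Each string has the form 6^{n-1} 4^{n} 9^{2n}, where the shown terms are n = 2, 3, 4.
Setting n = 5 gives 4, 5, 10 characters in each block.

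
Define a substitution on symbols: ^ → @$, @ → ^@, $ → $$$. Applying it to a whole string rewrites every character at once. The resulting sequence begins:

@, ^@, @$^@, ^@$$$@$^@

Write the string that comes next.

@$^@$$$$$$$$$^@$$$@$^@

Expanding ^@$$$@$^@: ^→@$, @→^@, $→$$$, $→$$$, $→$$$, @→^@, $→$$$, ^→@$, @→^@. Concatenated: @$ ^@ $$$ $$$ $$$ ^@ $$$ @$ ^@.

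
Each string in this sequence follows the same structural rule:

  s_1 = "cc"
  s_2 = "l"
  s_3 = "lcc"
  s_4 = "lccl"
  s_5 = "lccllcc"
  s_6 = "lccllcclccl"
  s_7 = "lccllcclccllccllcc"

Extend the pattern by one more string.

Each term (from the third on) is the previous term followed by the one before it: term 3 = l·cc = lcc.
The next term joins lccllcclccllccllcc and lccllcclccl.

lccllcclccllccllcclccllcclccl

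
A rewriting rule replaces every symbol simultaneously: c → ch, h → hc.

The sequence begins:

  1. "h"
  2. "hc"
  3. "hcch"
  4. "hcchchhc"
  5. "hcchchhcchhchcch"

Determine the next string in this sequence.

Rewriting the 16 symbols of hcchchhcchhchcch one by one yields hc ch ch hc ch hc hc ch ch hc hc ch hc ch ch hc; concatenated:

hcchchhcchhchcchchhchcchhcchchhc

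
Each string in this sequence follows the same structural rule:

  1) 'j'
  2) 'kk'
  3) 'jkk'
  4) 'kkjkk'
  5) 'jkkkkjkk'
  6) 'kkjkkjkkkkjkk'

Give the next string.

This is a Fibonacci-style word recurrence s(k) = s(k−2)·s(k−1): e.g. j·kk = jkk.
Continuing: jkkkkjkk · kkjkkjkkkkjkk gives term 7.

jkkkkjkkkkjkkjkkkkjkk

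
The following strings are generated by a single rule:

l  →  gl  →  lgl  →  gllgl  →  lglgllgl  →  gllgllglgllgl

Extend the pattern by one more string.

This is a Fibonacci-style word recurrence s(k) = s(k−2)·s(k−1): e.g. l·gl = lgl.
Continuing: lglgllgl · gllgllglgllgl gives term 7.

lglgllglgllgllglgllgl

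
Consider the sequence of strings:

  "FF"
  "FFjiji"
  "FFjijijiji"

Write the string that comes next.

The strings grow by a fixed suffix jiji each time.
So the next term is FFjijijiji·jiji.

FFjijijijijiji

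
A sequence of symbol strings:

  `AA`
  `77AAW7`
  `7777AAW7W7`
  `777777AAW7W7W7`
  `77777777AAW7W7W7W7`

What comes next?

Each term wraps the previous one in 77 on the left and W7 on the right.
Applying this once more to 77777777AAW7W7W7W7:

7777777777AAW7W7W7W7W7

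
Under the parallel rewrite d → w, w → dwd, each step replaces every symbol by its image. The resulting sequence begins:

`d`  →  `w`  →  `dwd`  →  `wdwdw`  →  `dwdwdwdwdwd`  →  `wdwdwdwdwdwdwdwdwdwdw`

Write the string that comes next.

Replace each of the 21 characters of wdwdwdwdwdwdwdwdwdwdw in place — dwd w dwd w dwd w dwd w dwd w dwd w dwd w dwd w dwd w dwd w dwd — and concatenate.

dwdwdwdwdwdwdwdwdwdwdwdwdwdwdwdwdwdwdwdwdwd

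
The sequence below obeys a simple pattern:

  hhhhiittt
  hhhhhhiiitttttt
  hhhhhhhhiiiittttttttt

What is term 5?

The n-th term is 2n+2 h's then n+1 i's then 3n t's (n = 1, 2, …).
At n = 5 the blocks have lengths 12, 6, 15.

hhhhhhhhhhhhiiiiiittttttttttttttt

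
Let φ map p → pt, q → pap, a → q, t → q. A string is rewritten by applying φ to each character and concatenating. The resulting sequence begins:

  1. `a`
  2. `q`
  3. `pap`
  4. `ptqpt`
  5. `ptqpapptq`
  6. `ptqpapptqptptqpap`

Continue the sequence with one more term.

Rewriting the 17 symbols of ptqpapptqptptqpap one by one yields pt q pap pt q pt pt q pap pt q pt q pap pt q pt; concatenated:

ptqpapptqptptqpapptqptqpapptqpt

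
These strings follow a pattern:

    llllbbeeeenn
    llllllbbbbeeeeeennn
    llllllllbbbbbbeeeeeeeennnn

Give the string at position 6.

Reading off run lengths: l runs 4, 6, 8; b runs 2, 4, 6; e runs 4, 6, 8; n runs 2, 3, 4 — each is linear in n (n = 1, 2, …).
At n = 6 the blocks have lengths 14, 12, 14, 7.

llllllllllllllbbbbbbbbbbbbeeeeeeeeeeeeeennnnnnn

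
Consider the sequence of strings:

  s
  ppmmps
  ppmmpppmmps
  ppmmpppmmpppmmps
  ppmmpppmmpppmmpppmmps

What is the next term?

Each term is the previous one with ppmmp prepended.
Applying this once more to ppmmpppmmpppmmpppmmps:

ppmmpppmmpppmmpppmmpppmmps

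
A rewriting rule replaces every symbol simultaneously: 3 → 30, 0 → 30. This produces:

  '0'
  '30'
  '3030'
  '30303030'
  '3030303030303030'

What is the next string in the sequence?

Rewriting the 16 symbols of 3030303030303030 one by one yields 30 30 30 30 30 30 30 30 30 30 30 30 30 30 30 30; concatenated:

30303030303030303030303030303030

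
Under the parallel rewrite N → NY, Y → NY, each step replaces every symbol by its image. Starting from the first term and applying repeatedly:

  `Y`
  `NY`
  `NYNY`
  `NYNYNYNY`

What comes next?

NYNYNYNYNYNYNYNY

Expanding NYNYNYNY: N→NY, Y→NY, N→NY, Y→NY, N→NY, Y→NY, N→NY, Y→NY. Concatenated: NY NY NY NY NY NY NY NY.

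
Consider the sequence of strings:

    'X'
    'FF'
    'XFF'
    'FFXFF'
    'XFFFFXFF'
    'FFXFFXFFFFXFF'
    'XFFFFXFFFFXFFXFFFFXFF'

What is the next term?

This is a Fibonacci-style word recurrence s(k) = s(k−2)·s(k−1): e.g. X·FF = XFF.
The next term joins FFXFFXFFFFXFF and XFFFFXFFFFXFFXFFFFXFF.

FFXFFXFFFFXFFXFFFFXFFFFXFFXFFFFXFF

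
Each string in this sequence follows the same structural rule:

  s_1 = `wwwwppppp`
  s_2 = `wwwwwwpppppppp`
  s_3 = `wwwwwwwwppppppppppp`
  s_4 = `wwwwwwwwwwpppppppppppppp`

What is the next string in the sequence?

The n-th term is 2n+2 w's then 3n+2 p's (n = 1, 2, …).
Setting n = 5 gives 12, 17 characters in each block.

wwwwwwwwwwwwppppppppppppppppp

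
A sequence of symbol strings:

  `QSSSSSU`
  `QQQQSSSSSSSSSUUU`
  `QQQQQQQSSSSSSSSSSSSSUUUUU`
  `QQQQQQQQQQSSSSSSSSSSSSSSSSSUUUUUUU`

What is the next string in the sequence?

Each string has the form Q^{3n-2} S^{4n+1} U^{2n-1} (n = 1, 2, …).
At n = 5 the blocks have lengths 13, 21, 9.

QQQQQQQQQQQQQSSSSSSSSSSSSSSSSSSSSSUUUUUUUUU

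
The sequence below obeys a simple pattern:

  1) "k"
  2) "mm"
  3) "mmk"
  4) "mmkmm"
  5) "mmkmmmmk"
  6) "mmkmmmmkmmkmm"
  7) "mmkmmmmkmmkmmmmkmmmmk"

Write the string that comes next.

Each term (from the third on) is the previous term followed by the one before it: term 3 = mm·k = mmk.
So term 8 is mmkmmmmkmmkmmmmkmmmmk·mmkmmmmkmmkmm.

mmkmmmmkmmkmmmmkmmmmkmmkmmmmkmmkmm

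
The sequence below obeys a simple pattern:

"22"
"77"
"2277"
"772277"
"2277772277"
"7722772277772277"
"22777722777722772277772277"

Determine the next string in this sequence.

772277227777227722777722777722772277772277

This is a Fibonacci-style word recurrence s(k) = s(k−2)·s(k−1): e.g. 22·77 = 2277.
The next term joins 7722772277772277 and 22777722777722772277772277.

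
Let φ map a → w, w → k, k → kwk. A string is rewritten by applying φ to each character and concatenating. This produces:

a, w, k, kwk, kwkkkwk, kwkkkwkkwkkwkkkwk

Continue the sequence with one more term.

φ(kwkkkwkkwkkwkkkwk) expands symbol-by-symbol to kwk k kwk kwk kwk k kwk kwk k kwk kwk k kwk kwk kwk k kwk; joining the 17 pieces gives the next term.

kwkkkwkkwkkwkkkwkkwkkkwkkwkkkwkkwkkwkkkwk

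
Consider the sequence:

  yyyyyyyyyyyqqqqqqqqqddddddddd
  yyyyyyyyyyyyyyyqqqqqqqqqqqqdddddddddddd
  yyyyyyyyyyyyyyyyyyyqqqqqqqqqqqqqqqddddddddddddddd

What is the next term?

Each string has the form y^{4n+3} q^{3n+3} d^{3n+3}, where the shown terms are n = 2, 3, 4.
At n = 5 the blocks have lengths 23, 18, 18.

yyyyyyyyyyyyyyyyyyyyyyyqqqqqqqqqqqqqqqqqqdddddddddddddddddd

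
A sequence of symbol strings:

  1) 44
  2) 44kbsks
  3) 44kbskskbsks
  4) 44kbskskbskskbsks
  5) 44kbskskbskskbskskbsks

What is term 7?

44kbskskbskskbskskbskskbskskbsks

Each term is the previous one with kbsks appended.
From 44kbskskbskskbskskbsks, 2 further steps: 44kbskskbskskbskskbsks → 44kbskskbskskbskskbskskbsks → (answer).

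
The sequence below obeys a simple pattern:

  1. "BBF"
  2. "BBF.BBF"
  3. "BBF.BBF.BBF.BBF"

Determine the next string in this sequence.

BBF.BBF.BBF.BBF.BBF.BBF.BBF.BBF

Every step duplicates the string with '.' between the halves.
One more doubling of BBF.BBF.BBF.BBF gives the answer.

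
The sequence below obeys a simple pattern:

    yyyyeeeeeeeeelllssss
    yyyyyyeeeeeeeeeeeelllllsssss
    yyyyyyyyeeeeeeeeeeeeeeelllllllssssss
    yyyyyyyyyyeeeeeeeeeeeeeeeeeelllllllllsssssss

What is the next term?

The n-th term is 2n y's then 3n+3 e's then 2n-1 l's then n+2 s's, where the shown terms are n = 2, 3, 4, 5.
For the next term, n = 6, so the run lengths are 12, 21, 11, 8.

yyyyyyyyyyyyeeeeeeeeeeeeeeeeeeeeelllllllllllssssssss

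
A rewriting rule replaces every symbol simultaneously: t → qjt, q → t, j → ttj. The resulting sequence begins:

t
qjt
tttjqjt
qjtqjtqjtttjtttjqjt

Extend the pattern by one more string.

tttjqjttttjqjttttjqjtqjtqjtttjqjtqjtqjtttjtttjqjt

φ(qjtqjtqjtttjtttjqjt) expands symbol-by-symbol to t ttj qjt t ttj qjt t ttj qjt qjt qjt ttj qjt qjt qjt ttj t ttj qjt; joining the 19 pieces gives the next term.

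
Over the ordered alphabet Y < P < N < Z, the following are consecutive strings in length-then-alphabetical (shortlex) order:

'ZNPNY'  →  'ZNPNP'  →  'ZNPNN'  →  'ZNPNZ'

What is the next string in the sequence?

Treat ZNPNZ as a base-4 numeral over the given alphabet and add one, carrying through any trailing Z's.

ZNPZY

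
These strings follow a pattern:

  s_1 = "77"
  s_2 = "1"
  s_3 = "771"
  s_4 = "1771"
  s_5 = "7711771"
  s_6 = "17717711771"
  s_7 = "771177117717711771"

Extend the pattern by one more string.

17717711771771177117717711771

Each term (from the third on) is the two preceding terms concatenated in order: term 3 = 77·1 = 771.
The next term joins 17717711771 and 771177117717711771.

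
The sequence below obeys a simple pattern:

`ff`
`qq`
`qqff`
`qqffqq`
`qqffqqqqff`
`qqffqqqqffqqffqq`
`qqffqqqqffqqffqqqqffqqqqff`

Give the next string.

qqffqqqqffqqffqqqqffqqqqffqqffqqqqffqqffqq

This is a Fibonacci-style word recurrence s(k) = s(k−1)·s(k−2): e.g. qq·ff = qqff.
So term 8 is qqffqqqqffqqffqqqqffqqqqff·qqffqqqqffqqffqq.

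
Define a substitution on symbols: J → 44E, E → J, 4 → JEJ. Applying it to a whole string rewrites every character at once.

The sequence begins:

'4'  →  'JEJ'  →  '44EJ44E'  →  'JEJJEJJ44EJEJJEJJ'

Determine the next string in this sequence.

Applying the rule to each of the 17 symbols of JEJJEJJ44EJEJJEJJ gives the pieces 44E J 44E 44E J 44E 44E JEJ JEJ J 44E J 44E 44E J 44E 44E, which concatenate to the answer.

44EJ44E44EJ44E44EJEJJEJJ44EJ44E44EJ44E44E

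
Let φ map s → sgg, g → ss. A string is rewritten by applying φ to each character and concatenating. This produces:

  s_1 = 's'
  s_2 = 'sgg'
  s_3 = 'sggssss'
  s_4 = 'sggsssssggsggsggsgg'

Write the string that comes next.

Applying the rule to each of the 19 symbols of sggsssssggsggsggsgg gives the pieces sgg ss ss sgg sgg sgg sgg sgg ss ss sgg ss ss sgg ss ss sgg ss ss, which concatenate to the answer.

sggsssssggsggsggsggsggsssssggsssssggsssssggssss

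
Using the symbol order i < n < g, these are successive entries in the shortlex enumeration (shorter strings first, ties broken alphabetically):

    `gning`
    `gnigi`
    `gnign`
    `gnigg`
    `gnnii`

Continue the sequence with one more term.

gnnin

Treat gnnii as a base-3 numeral over the given alphabet and add one, carrying through any trailing g's.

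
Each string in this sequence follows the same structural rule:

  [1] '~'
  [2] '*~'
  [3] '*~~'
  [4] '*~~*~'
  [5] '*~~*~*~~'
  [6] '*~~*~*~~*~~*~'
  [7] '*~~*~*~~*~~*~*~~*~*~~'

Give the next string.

*~~*~*~~*~~*~*~~*~*~~*~~*~*~~*~~*~

This is a Fibonacci-style word recurrence s(k) = s(k−1)·s(k−2): e.g. *~·~ = *~~.
The next term joins *~~*~*~~*~~*~*~~*~*~~ and *~~*~*~~*~~*~.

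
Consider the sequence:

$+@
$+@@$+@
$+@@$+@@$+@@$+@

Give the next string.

Every step duplicates the string with '@' between the halves.
Doubling $+@@$+@@$+@@$+@ with '@' between the halves:

$+@@$+@@$+@@$+@@$+@@$+@@$+@@$+@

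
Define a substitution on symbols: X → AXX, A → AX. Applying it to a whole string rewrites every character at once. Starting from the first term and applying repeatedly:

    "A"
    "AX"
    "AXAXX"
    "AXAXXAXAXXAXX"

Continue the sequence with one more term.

Replace each of the 13 characters of AXAXXAXAXXAXX in place — AX AXX AX AXX AXX AX AXX AX AXX AXX AX AXX AXX — and concatenate.

AXAXXAXAXXAXXAXAXXAXAXXAXXAXAXXAXX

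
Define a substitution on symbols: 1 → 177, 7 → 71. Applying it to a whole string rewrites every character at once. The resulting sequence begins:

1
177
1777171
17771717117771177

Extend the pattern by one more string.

φ(17771717117771177) expands symbol-by-symbol to 177 71 71 71 177 71 177 71 177 177 71 71 71 177 177 71 71; joining the 17 pieces gives the next term.

17771717117771177711771777171711771777171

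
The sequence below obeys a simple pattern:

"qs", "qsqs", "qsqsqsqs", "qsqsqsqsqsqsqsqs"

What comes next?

qsqsqsqsqsqsqsqsqsqsqsqsqsqsqsqs

s(k+1) = s(k)·s(k) — each term doubles the last.
One more doubling of qsqsqsqsqsqsqsqs gives the answer.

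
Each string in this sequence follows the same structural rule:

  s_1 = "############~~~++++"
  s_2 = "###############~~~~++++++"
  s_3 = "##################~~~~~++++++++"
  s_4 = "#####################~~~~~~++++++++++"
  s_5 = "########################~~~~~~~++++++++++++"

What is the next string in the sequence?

###########################~~~~~~~~++++++++++++++

The n-th term is 3n+3 #'s then n ~'s then 2n-2 +'s, where the shown terms are n = 3, 4, 5, 6, 7.
At n = 8 the blocks have lengths 27, 8, 14.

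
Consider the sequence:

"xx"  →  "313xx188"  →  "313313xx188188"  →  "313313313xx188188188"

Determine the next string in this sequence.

s(k+1) = 313·s(k)·188, so each term gains 313 as a prefix and 188 as a suffix.
So the next term is 313·313313313xx188188188·188.

313313313313xx188188188188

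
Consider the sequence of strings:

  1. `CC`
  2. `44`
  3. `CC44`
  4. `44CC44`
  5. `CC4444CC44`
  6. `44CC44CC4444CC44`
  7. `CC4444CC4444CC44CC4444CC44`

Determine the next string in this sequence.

Each term (from the third on) is the two preceding terms concatenated in order: term 3 = CC·44 = CC44.
Continuing: 44CC44CC4444CC44 · CC4444CC4444CC44CC4444CC44 gives term 8.

44CC44CC4444CC44CC4444CC4444CC44CC4444CC44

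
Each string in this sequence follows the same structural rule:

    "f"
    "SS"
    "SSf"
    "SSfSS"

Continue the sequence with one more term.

Each term (from the third on) is the previous term followed by the one before it: term 3 = SS·f = SSf.
Continuing: SSfSS · SSf gives term 5.

SSfSSSSf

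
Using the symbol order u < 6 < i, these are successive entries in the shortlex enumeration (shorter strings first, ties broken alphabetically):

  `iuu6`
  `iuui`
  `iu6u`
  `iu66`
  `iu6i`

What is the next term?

iuiu

Find the rightmost character of iu6i below i, bump it to the next letter, and reset everything to its right to u.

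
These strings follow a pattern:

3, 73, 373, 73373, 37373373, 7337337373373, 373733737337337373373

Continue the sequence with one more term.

Each term (from the third on) is the two preceding terms concatenated in order: term 3 = 3·73 = 373.
So term 8 is 7337337373373·373733737337337373373.

7337337373373373733737337337373373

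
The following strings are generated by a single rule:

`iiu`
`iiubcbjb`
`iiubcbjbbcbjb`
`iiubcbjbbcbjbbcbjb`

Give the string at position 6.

Each term is the previous one with bcbjb appended.
From iiubcbjbbcbjbbcbjb, 2 further steps: iiubcbjbbcbjbbcbjb → iiubcbjbbcbjbbcbjbbcbjb → (answer).

iiubcbjbbcbjbbcbjbbcbjbbcbjb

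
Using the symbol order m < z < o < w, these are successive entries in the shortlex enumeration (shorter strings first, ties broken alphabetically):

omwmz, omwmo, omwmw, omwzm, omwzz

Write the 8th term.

Stepping forward 3 times from omwzz: omwzz → omwzo → omwzw, then the target.

omwom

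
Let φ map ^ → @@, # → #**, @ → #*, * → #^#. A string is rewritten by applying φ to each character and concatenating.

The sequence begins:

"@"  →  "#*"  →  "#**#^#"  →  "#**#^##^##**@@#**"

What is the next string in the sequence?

φ(#**#^##^##**@@#**) expands symbol-by-symbol to #** #^# #^# #** @@ #** #** @@ #** #** #^# #^# #* #* #** #^# #^#; joining the 17 pieces gives the next term.

#**#^##^##**@@#**#**@@#**#**#^##^##*#*#**#^##^#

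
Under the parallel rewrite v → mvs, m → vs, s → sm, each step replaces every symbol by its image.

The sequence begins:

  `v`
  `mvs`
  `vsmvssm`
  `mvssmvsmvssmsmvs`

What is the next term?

Replace each of the 16 characters of mvssmvsmvssmsmvs in place — vs mvs sm sm vs mvs sm vs mvs sm sm vs sm vs mvs sm — and concatenate.

vsmvssmsmvsmvssmvsmvssmsmvssmvsmvssm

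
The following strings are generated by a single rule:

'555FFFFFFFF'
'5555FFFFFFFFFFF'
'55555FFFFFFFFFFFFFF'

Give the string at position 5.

5555555FFFFFFFFFFFFFFFFFFFF

Each string has the form 5^{n+1} F^{3n+2}, where the shown terms are n = 2, 3, 4.
For term 5, n = 6, so the run lengths are 7, 20.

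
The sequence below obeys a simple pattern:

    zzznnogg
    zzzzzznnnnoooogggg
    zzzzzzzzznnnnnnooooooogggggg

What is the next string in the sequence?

zzzzzzzzzzzznnnnnnnnoooooooooogggggggg

Reading off run lengths: z runs 3, 6, 9; n runs 2, 4, 6; o runs 1, 4, 7; g runs 2, 4, 6 — each is linear in n (n = 1, 2, …).
At n = 4 the blocks have lengths 12, 8, 10, 8.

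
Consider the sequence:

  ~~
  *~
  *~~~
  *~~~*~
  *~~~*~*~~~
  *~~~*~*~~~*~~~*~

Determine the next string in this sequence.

This is a Fibonacci-style word recurrence s(k) = s(k−1)·s(k−2): e.g. *~·~~ = *~~~.
Continuing: *~~~*~*~~~*~~~*~ · *~~~*~*~~~ gives term 7.

*~~~*~*~~~*~~~*~*~~~*~*~~~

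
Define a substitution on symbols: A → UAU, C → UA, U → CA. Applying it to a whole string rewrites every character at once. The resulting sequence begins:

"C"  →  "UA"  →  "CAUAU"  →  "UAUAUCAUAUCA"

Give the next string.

CAUAUCAUAUCAUAUAUCAUAUCAUAUAU

Apply φ to UAUAUCAUAUCA symbol by symbol: U→CA, A→UAU, U→CA, A→UAU, U→CA, C→UA, A→UAU, U→CA, A→UAU, U→CA, C→UA, A→UAU; joined: CA UAU CA UAU CA UA UAU CA UAU CA UA UAU.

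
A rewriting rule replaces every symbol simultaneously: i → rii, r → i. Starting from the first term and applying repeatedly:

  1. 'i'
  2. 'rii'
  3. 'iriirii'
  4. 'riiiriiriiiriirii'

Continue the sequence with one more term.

iriiriiriiiriiriiiriiriiriiiriiriiiriirii

Applying the rule to each of the 17 symbols of riiiriiriiiriirii gives the pieces i rii rii rii i rii rii i rii rii rii i rii rii i rii rii, which concatenate to the answer.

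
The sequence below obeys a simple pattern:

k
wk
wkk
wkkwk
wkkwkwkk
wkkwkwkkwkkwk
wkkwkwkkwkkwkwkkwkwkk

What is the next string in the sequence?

Each term (from the third on) is the previous term followed by the one before it: term 3 = wk·k = wkk.
Continuing: wkkwkwkkwkkwkwkkwkwkk · wkkwkwkkwkkwk gives term 8.

wkkwkwkkwkkwkwkkwkwkkwkkwkwkkwkkwk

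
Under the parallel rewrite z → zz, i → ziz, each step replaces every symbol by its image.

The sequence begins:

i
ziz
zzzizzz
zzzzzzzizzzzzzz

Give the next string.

Rewriting the 15 symbols of zzzzzzzizzzzzzz one by one yields zz zz zz zz zz zz zz ziz zz zz zz zz zz zz zz; concatenated:

zzzzzzzzzzzzzzzizzzzzzzzzzzzzzz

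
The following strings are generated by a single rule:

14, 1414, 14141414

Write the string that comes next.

Every step duplicates the string.
Doubling 14141414:

1414141414141414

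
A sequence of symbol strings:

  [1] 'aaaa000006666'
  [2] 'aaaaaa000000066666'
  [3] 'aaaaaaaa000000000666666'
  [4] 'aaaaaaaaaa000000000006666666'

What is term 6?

aaaaaaaaaaaaaa000000000000000666666666

Reading off run lengths: a runs 4, 6, 8, 10; 0 runs 5, 7, 9, 11; 6 runs 4, 5, 6, 7 — each is linear in n, where the shown terms are n = 2, 3, 4, 5.
At n = 7 the blocks have lengths 14, 15, 9.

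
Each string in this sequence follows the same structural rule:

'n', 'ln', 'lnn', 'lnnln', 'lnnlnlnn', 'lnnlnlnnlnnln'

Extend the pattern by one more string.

From term 3 onward, concatenate the last term with the second-to-last: ln·n = lnn, lnn·ln = lnnln, …
So term 7 is lnnlnlnnlnnln·lnnlnlnn.

lnnlnlnnlnnlnlnnlnlnn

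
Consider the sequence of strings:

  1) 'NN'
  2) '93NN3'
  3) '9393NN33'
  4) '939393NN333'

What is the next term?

93939393NN3333

Each term wraps the previous one in 93 on the left and 3 on the right.
So the next term is 93·939393NN333·3.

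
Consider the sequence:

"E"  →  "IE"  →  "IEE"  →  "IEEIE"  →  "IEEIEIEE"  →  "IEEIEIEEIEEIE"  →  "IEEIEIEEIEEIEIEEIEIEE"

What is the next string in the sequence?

IEEIEIEEIEEIEIEEIEIEEIEEIEIEEIEEIE

From term 3 onward, concatenate the last term with the second-to-last: IE·E = IEE, IEE·IE = IEEIE, …
Continuing: IEEIEIEEIEEIEIEEIEIEE · IEEIEIEEIEEIE gives term 8.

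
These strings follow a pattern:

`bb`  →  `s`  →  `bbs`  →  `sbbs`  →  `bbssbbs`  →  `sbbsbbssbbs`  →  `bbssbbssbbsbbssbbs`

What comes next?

From term 3 onward, concatenate the second-to-last term with the last: bb·s = bbs, s·bbs = sbbs, …
So term 8 is sbbsbbssbbs·bbssbbssbbsbbssbbs.

sbbsbbssbbsbbssbbssbbsbbssbbs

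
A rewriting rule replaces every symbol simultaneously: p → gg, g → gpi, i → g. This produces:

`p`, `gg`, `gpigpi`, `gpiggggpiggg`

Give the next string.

gpiggggpigpigpigpiggggpigpigpi

Expanding gpiggggpiggg: g→gpi, p→gg, i→g, g→gpi, g→gpi, g→gpi, g→gpi, p→gg, i→g, g→gpi, g→gpi, g→gpi. Concatenated: gpi gg g gpi gpi gpi gpi gg g gpi gpi gpi.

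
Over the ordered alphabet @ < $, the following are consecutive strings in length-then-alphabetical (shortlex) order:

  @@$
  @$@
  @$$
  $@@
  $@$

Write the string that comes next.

$$@

Find the rightmost character of $@$ below $, bump it to the next letter, and reset everything to its right to @.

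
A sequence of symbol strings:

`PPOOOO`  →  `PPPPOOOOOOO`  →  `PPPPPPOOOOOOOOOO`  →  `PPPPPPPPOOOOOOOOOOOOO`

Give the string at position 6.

Term n consists of 2n P's, followed by 3n+1 O's (n = 1, 2, …).
For term 6, n = 6, so the run lengths are 12, 19.

PPPPPPPPPPPPOOOOOOOOOOOOOOOOOOO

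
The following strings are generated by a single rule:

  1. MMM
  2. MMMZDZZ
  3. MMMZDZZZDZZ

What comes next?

Every step adds ZDZZ to the end: s(k+1) = s(k)·ZDZZ.
One more step from MMMZDZZZDZZ gives the answer.

MMMZDZZZDZZZDZZ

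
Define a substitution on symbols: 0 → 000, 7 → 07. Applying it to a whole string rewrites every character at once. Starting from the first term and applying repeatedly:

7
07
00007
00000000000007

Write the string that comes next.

00000000000000000000000000000000000000007

Applying the rule to each of the 14 symbols of 00000000000007 gives the pieces 000 000 000 000 000 000 000 000 000 000 000 000 000 07, which concatenate to the answer.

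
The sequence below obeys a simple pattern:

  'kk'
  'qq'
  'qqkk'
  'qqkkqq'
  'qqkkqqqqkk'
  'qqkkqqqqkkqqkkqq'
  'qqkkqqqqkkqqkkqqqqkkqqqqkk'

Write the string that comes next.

From term 3 onward, concatenate the last term with the second-to-last: qq·kk = qqkk, qqkk·qq = qqkkqq, …
The next term joins qqkkqqqqkkqqkkqqqqkkqqqqkk and qqkkqqqqkkqqkkqq.

qqkkqqqqkkqqkkqqqqkkqqqqkkqqkkqqqqkkqqkkqq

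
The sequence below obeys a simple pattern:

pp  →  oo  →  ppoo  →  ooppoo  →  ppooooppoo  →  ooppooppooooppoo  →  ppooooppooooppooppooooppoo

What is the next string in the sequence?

ooppooppooooppooppooooppooooppooppooooppoo

From term 3 onward, concatenate the second-to-last term with the last: pp·oo = ppoo, oo·ppoo = ooppoo, …
Continuing: ooppooppooooppoo · ppooooppooooppooppooooppoo gives term 8.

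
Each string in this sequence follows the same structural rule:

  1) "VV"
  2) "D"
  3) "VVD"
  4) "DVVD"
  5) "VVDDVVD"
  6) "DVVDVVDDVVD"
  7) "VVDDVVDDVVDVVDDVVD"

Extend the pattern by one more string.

Each term (from the third on) is the two preceding terms concatenated in order: term 3 = VV·D = VVD.
Continuing: DVVDVVDDVVD · VVDDVVDDVVDVVDDVVD gives term 8.

DVVDVVDDVVDVVDDVVDDVVDVVDDVVD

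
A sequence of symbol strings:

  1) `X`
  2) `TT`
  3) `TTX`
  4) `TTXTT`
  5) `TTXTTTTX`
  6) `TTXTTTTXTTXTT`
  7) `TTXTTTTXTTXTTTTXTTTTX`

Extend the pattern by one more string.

TTXTTTTXTTXTTTTXTTTTXTTXTTTTXTTXTT

Each term (from the third on) is the previous term followed by the one before it: term 3 = TT·X = TTX.
The next term joins TTXTTTTXTTXTTTTXTTTTX and TTXTTTTXTTXTT.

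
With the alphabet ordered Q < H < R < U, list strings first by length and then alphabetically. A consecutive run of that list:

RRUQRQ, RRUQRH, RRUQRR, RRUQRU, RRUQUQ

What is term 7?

Stepping forward 2 times from RRUQUQ: RRUQUQ → RRUQUH, then the target.

RRUQUR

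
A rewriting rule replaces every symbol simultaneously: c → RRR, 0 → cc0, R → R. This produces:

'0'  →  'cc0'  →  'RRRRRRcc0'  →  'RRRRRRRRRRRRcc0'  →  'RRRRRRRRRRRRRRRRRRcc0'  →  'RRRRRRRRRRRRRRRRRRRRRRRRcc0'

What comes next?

Rewriting the 27 symbols of RRRRRRRRRRRRRRRRRRRRRRRRcc0 one by one yields R R R R R R R R R R R R R R R R R R R R R R R R RRR RRR cc0; concatenated:

RRRRRRRRRRRRRRRRRRRRRRRRRRRRRRcc0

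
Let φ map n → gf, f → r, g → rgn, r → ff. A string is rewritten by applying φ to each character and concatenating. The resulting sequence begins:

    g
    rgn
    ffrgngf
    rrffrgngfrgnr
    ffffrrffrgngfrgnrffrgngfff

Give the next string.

Rewriting the 26 symbols of ffffrrffrgngfrgnrffrgngfff one by one yields r r r r ff ff r r ff rgn gf rgn r ff rgn gf ff r r ff rgn gf rgn r r r; concatenated:

rrrrffffrrffrgngfrgnrffrgngfffrrffrgngfrgnrrr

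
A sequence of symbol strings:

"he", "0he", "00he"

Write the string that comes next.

000he

Every step adds 0 at the front: s(k+1) = 0·s(k).
So the next term is 0·00he.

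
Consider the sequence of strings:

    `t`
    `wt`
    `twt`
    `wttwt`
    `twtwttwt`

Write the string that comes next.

wttwttwtwttwt

Each term (from the third on) is the two preceding terms concatenated in order: term 3 = t·wt = twt.
The next term joins wttwt and twtwttwt.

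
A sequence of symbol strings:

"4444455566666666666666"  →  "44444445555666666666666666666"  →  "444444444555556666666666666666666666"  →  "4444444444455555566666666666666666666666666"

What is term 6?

Reading off run lengths: 4 runs 5, 7, 9, 11; 5 runs 3, 4, 5, 6; 6 runs 14, 18, 22, 26 — each is linear in n, where the shown terms are n = 3, 4, 5, 6.
At n = 8 the blocks have lengths 15, 8, 34.

444444444444444555555556666666666666666666666666666666666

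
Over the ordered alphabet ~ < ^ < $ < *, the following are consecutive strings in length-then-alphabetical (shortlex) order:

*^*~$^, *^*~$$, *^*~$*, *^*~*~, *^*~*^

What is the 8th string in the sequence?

*^*^~~

Stepping forward 3 times from *^*~*^: *^*~*^ → *^*~*$ → *^*~**, then the target.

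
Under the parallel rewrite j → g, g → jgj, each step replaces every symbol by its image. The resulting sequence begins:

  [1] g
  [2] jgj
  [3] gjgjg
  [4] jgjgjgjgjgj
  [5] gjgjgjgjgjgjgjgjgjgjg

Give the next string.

jgjgjgjgjgjgjgjgjgjgjgjgjgjgjgjgjgjgjgjgjgj

Applying the rule to each of the 21 symbols of gjgjgjgjgjgjgjgjgjgjg gives the pieces jgj g jgj g jgj g jgj g jgj g jgj g jgj g jgj g jgj g jgj g jgj, which concatenate to the answer.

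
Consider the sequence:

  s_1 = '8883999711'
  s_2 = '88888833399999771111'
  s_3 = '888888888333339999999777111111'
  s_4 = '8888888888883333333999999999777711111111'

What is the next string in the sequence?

Term n consists of 3n 8's, followed by 2n-1 3's, followed by 2n+1 9's, followed by n 7's, followed by 2n 1's (n = 1, 2, …).
At n = 5 the blocks have lengths 15, 9, 11, 5, 10.

88888888888888833333333399999999999777771111111111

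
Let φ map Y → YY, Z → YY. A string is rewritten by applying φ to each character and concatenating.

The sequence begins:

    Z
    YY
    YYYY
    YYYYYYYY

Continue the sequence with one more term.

YYYYYYYYYYYYYYYY

Rewriting each symbol of YYYYYYYY: Y→YY, Y→YY, Y→YY, Y→YY, Y→YY, Y→YY, Y→YY, Y→YY, which concatenates to YY YY YY YY YY YY YY YY.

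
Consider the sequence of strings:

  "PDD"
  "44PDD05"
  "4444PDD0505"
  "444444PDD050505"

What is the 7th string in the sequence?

s(k+1) = 44·s(k)·05, so each term gains 44 as a prefix and 05 as a suffix.
From 444444PDD050505, 3 further steps: 444444PDD050505 → 44444444PDD05050505 → 4444444444PDD0505050505 → (answer).

444444444444PDD050505050505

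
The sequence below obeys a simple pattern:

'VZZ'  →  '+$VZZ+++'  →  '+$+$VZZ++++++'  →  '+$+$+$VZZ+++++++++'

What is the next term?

Each term wraps the previous one in +$ on the left and +++ on the right.
One more step from +$+$+$VZZ+++++++++ gives the answer.

+$+$+$+$VZZ++++++++++++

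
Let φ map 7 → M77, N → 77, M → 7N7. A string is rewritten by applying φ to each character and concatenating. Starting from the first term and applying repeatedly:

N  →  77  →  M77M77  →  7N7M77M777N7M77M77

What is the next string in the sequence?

M7777M777N7M77M777N7M77M77M7777M777N7M77M777N7M77M77

Replace each of the 18 characters of 7N7M77M777N7M77M77 in place — M77 77 M77 7N7 M77 M77 7N7 M77 M77 M77 77 M77 7N7 M77 M77 7N7 M77 M77 — and concatenate.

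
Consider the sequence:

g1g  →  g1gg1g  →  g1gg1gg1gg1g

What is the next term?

Every step duplicates the string.
Doubling g1gg1gg1gg1g:

g1gg1gg1gg1gg1gg1gg1gg1g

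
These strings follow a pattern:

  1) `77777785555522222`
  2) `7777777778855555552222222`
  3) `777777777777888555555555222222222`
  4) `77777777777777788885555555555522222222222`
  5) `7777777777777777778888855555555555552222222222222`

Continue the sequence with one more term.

Reading off run lengths: 7 runs 6, 9, 12, 15, 18; 8 runs 1, 2, 3, 4, 5; 5 runs 5, 7, 9, 11, 13; 2 runs 5, 7, 9, 11, 13 — each is linear in n, where the shown terms are n = 2, 3, 4, 5, 6.
For the next term, n = 7, so the run lengths are 21, 6, 15, 15.

777777777777777777777888888555555555555555222222222222222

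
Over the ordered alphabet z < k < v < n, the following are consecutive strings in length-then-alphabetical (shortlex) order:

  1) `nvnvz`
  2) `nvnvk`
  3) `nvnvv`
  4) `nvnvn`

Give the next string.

nvnnz

Treat nvnvn as a base-4 numeral over the given alphabet and add one, carrying through any trailing n's.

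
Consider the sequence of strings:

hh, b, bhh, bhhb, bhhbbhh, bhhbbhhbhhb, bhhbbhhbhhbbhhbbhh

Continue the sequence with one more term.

bhhbbhhbhhbbhhbbhhbhhbbhhbhhb

This is a Fibonacci-style word recurrence s(k) = s(k−1)·s(k−2): e.g. b·hh = bhh.
So term 8 is bhhbbhhbhhbbhhbbhh·bhhbbhhbhhb.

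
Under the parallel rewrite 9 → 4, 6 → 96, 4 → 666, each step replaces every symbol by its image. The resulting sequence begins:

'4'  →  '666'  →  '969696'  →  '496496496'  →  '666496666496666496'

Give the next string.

969696666496969696666496969696666496

Applying the rule to each of the 18 symbols of 666496666496666496 gives the pieces 96 96 96 666 4 96 96 96 96 666 4 96 96 96 96 666 4 96, which concatenate to the answer.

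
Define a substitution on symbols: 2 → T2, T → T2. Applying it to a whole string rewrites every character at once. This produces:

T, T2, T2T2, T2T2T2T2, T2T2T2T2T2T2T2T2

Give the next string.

T2T2T2T2T2T2T2T2T2T2T2T2T2T2T2T2

φ(T2T2T2T2T2T2T2T2) expands symbol-by-symbol to T2 T2 T2 T2 T2 T2 T2 T2 T2 T2 T2 T2 T2 T2 T2 T2; joining the 16 pieces gives the next term.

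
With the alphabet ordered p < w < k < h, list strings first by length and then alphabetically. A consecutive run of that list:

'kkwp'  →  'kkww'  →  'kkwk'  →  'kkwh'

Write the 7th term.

Advancing 3 positions from kkwh through kkwh → kkkp → kkkw reaches term 7.

kkkk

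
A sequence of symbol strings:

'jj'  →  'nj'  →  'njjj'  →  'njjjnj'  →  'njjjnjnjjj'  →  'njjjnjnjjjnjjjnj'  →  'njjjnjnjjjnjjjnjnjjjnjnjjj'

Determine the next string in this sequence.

This is a Fibonacci-style word recurrence s(k) = s(k−1)·s(k−2): e.g. nj·jj = njjj.
So term 8 is njjjnjnjjjnjjjnjnjjjnjnjjj·njjjnjnjjjnjjjnj.

njjjnjnjjjnjjjnjnjjjnjnjjjnjjjnjnjjjnjjjnj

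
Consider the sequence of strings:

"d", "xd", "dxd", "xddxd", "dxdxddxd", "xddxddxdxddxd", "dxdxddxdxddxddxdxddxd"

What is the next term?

xddxddxdxddxddxdxddxdxddxddxdxddxd

Each term (from the third on) is the two preceding terms concatenated in order: term 3 = d·xd = dxd.
Continuing: xddxddxdxddxd · dxdxddxdxddxddxdxddxd gives term 8.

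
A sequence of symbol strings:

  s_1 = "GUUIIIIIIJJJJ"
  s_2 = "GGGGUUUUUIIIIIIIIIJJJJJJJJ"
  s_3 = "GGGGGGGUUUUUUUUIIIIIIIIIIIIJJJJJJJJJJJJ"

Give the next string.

GGGGGGGGGGUUUUUUUUUUUIIIIIIIIIIIIIIIJJJJJJJJJJJJJJJJ

Term n consists of 3n-2 G's, followed by 3n-1 U's, followed by 3n+3 I's, followed by 4n J's (n = 1, 2, …).
Setting n = 4 gives 10, 11, 15, 16 characters in each block.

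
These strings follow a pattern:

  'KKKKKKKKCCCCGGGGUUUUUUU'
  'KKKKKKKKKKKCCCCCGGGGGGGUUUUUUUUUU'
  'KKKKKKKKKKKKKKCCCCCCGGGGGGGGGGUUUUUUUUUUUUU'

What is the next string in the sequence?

KKKKKKKKKKKKKKKKKCCCCCCCGGGGGGGGGGGGGUUUUUUUUUUUUUUUU

Each string has the form K^{3n+2} C^{n+2} G^{3n-2} U^{3n+1}, where the shown terms are n = 2, 3, 4.
For the next term, n = 5, so the run lengths are 17, 7, 13, 16.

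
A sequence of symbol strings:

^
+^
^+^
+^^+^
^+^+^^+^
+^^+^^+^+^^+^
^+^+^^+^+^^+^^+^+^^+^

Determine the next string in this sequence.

Each term (from the third on) is the two preceding terms concatenated in order: term 3 = ^·+^ = ^+^.
The next term joins +^^+^^+^+^^+^ and ^+^+^^+^+^^+^^+^+^^+^.

+^^+^^+^+^^+^^+^+^^+^+^^+^^+^+^^+^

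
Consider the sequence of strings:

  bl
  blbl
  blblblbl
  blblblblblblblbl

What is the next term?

Every step duplicates the string.
Doubling blblblblblblblbl:

blblblblblblblblblblblblblblblbl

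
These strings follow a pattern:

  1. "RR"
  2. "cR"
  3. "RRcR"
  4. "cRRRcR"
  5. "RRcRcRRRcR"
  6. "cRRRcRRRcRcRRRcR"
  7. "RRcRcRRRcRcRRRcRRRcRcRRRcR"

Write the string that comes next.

cRRRcRRRcRcRRRcRRRcRcRRRcRcRRRcRRRcRcRRRcR

This is a Fibonacci-style word recurrence s(k) = s(k−2)·s(k−1): e.g. RR·cR = RRcR.
The next term joins cRRRcRRRcRcRRRcR and RRcRcRRRcRcRRRcRRRcRcRRRcR.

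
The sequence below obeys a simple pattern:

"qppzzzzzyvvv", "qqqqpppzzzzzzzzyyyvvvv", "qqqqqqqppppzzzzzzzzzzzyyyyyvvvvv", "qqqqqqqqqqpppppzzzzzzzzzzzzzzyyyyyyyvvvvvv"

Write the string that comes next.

qqqqqqqqqqqqqppppppzzzzzzzzzzzzzzzzzyyyyyyyyyvvvvvvv

The n-th term is 3n-2 q's then n+1 p's then 3n+2 z's then 2n-1 y's then n+2 v's (n = 1, 2, …).
At n = 5 the blocks have lengths 13, 6, 17, 9, 7.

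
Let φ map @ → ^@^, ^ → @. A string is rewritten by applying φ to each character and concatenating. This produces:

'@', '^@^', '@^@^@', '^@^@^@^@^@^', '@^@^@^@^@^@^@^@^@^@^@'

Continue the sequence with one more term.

Rewriting the 21 symbols of @^@^@^@^@^@^@^@^@^@^@ one by one yields ^@^ @ ^@^ @ ^@^ @ ^@^ @ ^@^ @ ^@^ @ ^@^ @ ^@^ @ ^@^ @ ^@^ @ ^@^; concatenated:

^@^@^@^@^@^@^@^@^@^@^@^@^@^@^@^@^@^@^@^@^@^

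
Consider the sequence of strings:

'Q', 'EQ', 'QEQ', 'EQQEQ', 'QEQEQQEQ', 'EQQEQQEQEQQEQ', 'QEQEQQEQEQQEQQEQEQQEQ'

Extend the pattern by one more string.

This is a Fibonacci-style word recurrence s(k) = s(k−2)·s(k−1): e.g. Q·EQ = QEQ.
So term 8 is EQQEQQEQEQQEQ·QEQEQQEQEQQEQQEQEQQEQ.

EQQEQQEQEQQEQQEQEQQEQEQQEQQEQEQQEQ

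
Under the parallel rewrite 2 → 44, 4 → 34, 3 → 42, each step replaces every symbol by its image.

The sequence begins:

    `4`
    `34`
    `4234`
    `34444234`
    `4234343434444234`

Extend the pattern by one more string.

φ(4234343434444234) expands symbol-by-symbol to 34 44 42 34 42 34 42 34 42 34 34 34 34 44 42 34; joining the 16 pieces gives the next term.

34444234423442344234343434444234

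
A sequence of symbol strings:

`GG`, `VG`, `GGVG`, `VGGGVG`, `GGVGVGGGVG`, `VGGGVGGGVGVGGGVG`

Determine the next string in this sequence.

Each term (from the third on) is the two preceding terms concatenated in order: term 3 = GG·VG = GGVG.
So term 7 is GGVGVGGGVG·VGGGVGGGVGVGGGVG.

GGVGVGGGVGVGGGVGGGVGVGGGVG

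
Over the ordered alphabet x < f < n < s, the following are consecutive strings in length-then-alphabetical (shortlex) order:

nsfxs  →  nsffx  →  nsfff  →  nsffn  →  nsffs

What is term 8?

nsfnn

Stepping forward 3 times from nsffs: nsffs → nsfnx → nsfnf, then the target.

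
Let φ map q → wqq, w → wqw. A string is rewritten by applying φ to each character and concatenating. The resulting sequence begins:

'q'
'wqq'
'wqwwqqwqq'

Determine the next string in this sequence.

Apply φ to wqwwqqwqq symbol by symbol: w→wqw, q→wqq, w→wqw, w→wqw, q→wqq, q→wqq, w→wqw, q→wqq, q→wqq; joined: wqw wqq wqw wqw wqq wqq wqw wqq wqq.

wqwwqqwqwwqwwqqwqqwqwwqqwqq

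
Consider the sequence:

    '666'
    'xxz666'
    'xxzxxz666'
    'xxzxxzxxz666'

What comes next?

Every step adds xxz at the front: s(k+1) = xxz·s(k).
One more step from xxzxxzxxz666 gives the answer.

xxzxxzxxzxxz666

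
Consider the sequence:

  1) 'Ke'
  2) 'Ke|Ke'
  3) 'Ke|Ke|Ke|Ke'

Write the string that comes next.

s(k+1) = s(k)·|·s(k) — each term doubles the last with '|' between the halves.
One more doubling of Ke|Ke|Ke|Ke gives the answer.

Ke|Ke|Ke|Ke|Ke|Ke|Ke|Ke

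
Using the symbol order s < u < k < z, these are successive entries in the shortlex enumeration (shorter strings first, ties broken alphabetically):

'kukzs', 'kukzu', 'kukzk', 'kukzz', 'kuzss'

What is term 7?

Continuing the enumeration 2 steps past kuzss: kuzss → kuzsu → (answer).

kuzsk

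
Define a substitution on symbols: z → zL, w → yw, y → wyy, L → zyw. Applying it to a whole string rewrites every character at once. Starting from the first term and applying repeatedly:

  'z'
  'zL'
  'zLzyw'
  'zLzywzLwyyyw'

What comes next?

zLzywzLwyyywzLzywywwyywyywyyyw

Rewriting each symbol of zLzywzLwyyyw: z→zL, L→zyw, z→zL, y→wyy, w→yw, z→zL, L→zyw, w→yw, y→wyy, y→wyy, y→wyy, w→yw, which concatenates to zL zyw zL wyy yw zL zyw yw wyy wyy wyy yw.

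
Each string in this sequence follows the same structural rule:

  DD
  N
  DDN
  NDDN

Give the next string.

DDNNDDN

This is a Fibonacci-style word recurrence s(k) = s(k−2)·s(k−1): e.g. DD·N = DDN.
Continuing: DDN · NDDN gives term 5.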